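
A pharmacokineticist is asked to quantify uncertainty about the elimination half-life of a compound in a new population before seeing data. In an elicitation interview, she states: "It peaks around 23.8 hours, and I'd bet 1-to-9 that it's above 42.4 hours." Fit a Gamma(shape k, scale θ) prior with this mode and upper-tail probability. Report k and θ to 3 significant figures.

k ≈ 6.7, θ ≈ 4.17

Gamma(k,θ) with k>1 has mode (k−1)θ, so θ = 23.8/(k−1).
Need P(X < 42.4) = 0.9 with θ tied to k this way. Start at k = 2, θ = 23.8: P(X<42.4) ≈ 0.532.
Too low — raise k to concentrate. Iterating converges to k ≈ 6.7.
Then θ = 23.8/(6.7−1) ≈ 4.17.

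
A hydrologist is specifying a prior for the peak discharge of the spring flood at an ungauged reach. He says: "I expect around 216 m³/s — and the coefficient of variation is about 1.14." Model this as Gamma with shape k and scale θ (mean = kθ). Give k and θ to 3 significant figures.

For Gamma(k, scale θ): mean = kθ, variance = kθ², so CV = 1/√k.
CV = 1.14, hence k = 1/CV² = 0.769.
Then θ = mean/k = 216/0.769 = 281.

k ≈ 0.769, θ ≈ 281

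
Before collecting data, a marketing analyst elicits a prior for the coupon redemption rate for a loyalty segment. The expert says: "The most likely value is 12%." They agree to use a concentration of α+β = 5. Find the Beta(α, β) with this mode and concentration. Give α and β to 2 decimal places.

For α,β > 1 the Beta mode is (α−1)/(α+β−2). With α+β = 5, the mode is (α−1)/3.
Set (α−1)/3 = 0.12 → α = 1 + 0.12·3 = 1.36.
β = 5 − α = 3.64.

α = 1.36, β = 3.64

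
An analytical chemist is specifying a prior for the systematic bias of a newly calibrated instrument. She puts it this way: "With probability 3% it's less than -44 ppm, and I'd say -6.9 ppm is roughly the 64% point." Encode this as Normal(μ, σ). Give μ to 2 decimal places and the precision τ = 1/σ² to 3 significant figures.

μ = -12.84, τ = 0.00364

The p-quantile of Normal(μ,σ) is μ + z_p·σ, with z_{0.03} = -1.881 and z_{0.64} = 0.3585.
Eliminate σ: μ = (z₂·x₁ − z₁·x₂)/(z₂ − z₁) = (0.3585·-44 − (-1.881)·-6.9)/2.239 = -12.84.
Then σ = (x₂ − x₁)/(z₂ − z₁) = (-6.9 − -44)/2.239 = 16.57.
Precision τ = 1/σ² = 1/16.57² = 0.00364.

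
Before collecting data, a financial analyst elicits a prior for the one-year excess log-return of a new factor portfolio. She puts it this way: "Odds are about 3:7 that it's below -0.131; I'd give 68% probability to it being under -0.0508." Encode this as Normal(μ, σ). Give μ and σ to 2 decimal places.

The p-quantile of Normal(μ,σ) is μ + z_p·σ, with z_{0.3} = -0.5244 and z_{0.68} = 0.4677.
Eliminate σ: μ = (z₂·x₁ − z₁·x₂)/(z₂ − z₁) = (0.4677·-0.131 − (-0.5244)·-0.0508)/0.9921 = -0.09.
Then σ = (x₂ − x₁)/(z₂ − z₁) = (-0.0508 − -0.131)/0.9921 = 0.08.

μ = -0.09, σ = 0.08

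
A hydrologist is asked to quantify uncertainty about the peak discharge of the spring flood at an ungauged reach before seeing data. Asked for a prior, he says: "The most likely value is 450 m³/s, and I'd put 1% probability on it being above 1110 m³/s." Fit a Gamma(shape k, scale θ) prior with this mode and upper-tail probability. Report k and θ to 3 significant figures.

k ≈ 6.77, θ ≈ 77.9

Gamma(k,θ) with k>1 has mode (k−1)θ, so θ = 450/(k−1).
Need P(X < 1110) = 0.99 with θ tied to k this way. Start at k = 2, θ = 450: P(X<1110) ≈ 0.706.
Too low — raise k to concentrate. Iterating converges to k ≈ 6.77.
Then θ = 450/(6.77−1) ≈ 77.9.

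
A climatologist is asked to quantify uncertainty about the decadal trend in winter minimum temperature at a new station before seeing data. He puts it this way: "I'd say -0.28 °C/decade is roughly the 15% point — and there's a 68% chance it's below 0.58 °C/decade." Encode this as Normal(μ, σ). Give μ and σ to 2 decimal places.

For Normal(μ,σ), the p-quantile is μ + z_p·σ. Here z_{0.15} = -1.036, z_{0.68} = 0.4677.
So -0.28 = μ − 1.036σ and 0.58 = μ + 0.4677σ.
Subtracting: σ = (0.58 − -0.28)/(0.4677 − (-1.036)) = 0.57.
Then μ = -0.28 − (-1.036)·0.57 = 0.31.

μ = 0.31, σ = 0.57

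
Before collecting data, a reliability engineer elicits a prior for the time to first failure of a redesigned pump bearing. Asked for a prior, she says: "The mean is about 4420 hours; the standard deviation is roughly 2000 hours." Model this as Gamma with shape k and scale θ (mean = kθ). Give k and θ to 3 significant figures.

k ≈ 4.88, θ ≈ 905

For Gamma(k, scale θ): mean = kθ, variance = kθ², so CV = 1/√k.
CV = SD/mean = 2000/4420 = 0.4525, hence k = 1/CV² = 4.88.
Then θ = mean/k = 4420/4.88 = 905.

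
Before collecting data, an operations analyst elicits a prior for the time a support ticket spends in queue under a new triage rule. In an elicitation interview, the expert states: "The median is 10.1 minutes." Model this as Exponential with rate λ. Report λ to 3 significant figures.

Exponential median = ln 2 / λ, so λ = ln 2 / 10.1 = 0.0686.

λ ≈ 0.0686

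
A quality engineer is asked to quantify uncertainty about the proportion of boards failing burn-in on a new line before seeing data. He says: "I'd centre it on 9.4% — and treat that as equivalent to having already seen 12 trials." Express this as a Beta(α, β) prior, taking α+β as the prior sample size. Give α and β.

α = 1.128, β = 10.872

Under the effective-sample-size interpretation, Beta(α, β) has prior mean α/(α+β) and prior sample size α+β.
So α+β = 12 and α/(α+β) = 0.094, giving α = 0.094·12 = 1.128 and β = 12 − 1.128 = 10.872.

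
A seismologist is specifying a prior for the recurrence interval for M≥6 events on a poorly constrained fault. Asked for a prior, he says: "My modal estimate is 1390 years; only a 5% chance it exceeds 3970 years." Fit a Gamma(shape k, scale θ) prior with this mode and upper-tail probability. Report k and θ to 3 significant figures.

Gamma(k,θ) with k>1 has mode (k−1)θ, so θ = 1390/(k−1).
Need P(X < 3970) = 0.95 with θ tied to k this way. Start at k = 2, θ = 1390: P(X<3970) ≈ 0.778.
Too low — raise k to concentrate. Iterating converges to k ≈ 3.42.
Then θ = 1390/(3.42−1) ≈ 574.

k ≈ 3.42, θ ≈ 574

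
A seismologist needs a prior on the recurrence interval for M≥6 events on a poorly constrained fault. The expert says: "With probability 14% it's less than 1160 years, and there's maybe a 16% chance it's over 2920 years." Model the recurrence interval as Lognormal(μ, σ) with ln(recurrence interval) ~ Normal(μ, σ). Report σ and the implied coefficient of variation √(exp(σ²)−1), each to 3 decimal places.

If T ~ Lognormal(μ,σ) then ln T ~ Normal(μ,σ), so the p-quantile of ln T is μ + z_p·σ.
ln(1160) = 7.056 and ln(2920) = 7.979; z_{0.14} = -1.08, z_{0.84} = 0.9945.
σ = (7.979 − 7.056)/(0.9945 − (-1.08)) = 0.445.
μ = 7.056 − (-1.08)·0.445 = 7.537.
CV = √(exp(σ²)−1) = √(exp(0.1980)−1) = 0.468.

σ ≈ 0.445, CV ≈ 0.468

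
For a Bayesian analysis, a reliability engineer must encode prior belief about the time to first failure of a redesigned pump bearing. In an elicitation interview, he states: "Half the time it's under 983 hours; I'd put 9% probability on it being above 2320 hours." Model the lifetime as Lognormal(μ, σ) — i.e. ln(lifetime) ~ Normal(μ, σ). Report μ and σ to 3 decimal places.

μ ≈ 6.891, σ ≈ 0.640

If T ~ Lognormal(μ,σ) then ln T ~ Normal(μ,σ), so the p-quantile of ln T is μ + z_p·σ.
ln(983) = 6.891 and ln(2320) = 7.749; z_{0.5} = 0, z_{0.91} = 1.341.
σ = (7.749 − 6.891)/(1.341 − (0)) = 0.640.
μ = 6.891 − (0)·0.640 = 6.891.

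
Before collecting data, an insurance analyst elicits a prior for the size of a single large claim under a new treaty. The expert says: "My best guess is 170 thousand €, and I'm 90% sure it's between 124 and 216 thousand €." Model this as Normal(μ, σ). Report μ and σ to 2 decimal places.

μ = 170.00, σ = 27.97

A symmetric 90% interval runs μ ± z·σ with z = 1.645.
Half-width = 46, so σ = 46/1.645 = 27.97.
μ is the stated best guess, 170.00.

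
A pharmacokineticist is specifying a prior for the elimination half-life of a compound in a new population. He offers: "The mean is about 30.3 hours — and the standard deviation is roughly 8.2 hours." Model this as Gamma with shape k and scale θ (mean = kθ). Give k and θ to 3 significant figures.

For Gamma(k, scale θ): mean = kθ, variance = kθ², so CV = 1/√k.
CV = SD/mean = 8.2/30.3 = 0.2706, hence k = 1/CV² = 13.7.
Then θ = mean/k = 30.3/13.7 = 2.22.

k ≈ 13.7, θ ≈ 2.22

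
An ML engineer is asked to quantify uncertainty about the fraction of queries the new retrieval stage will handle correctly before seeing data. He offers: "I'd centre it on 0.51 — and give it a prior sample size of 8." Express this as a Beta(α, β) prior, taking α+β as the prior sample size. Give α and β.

Under the effective-sample-size interpretation, Beta(α, β) has prior mean α/(α+β) and prior sample size α+β.
So α+β = 8 and α/(α+β) = 0.51, giving α = 0.51·8 = 4.08 and β = 8 − 4.08 = 3.92.

α = 4.08, β = 3.92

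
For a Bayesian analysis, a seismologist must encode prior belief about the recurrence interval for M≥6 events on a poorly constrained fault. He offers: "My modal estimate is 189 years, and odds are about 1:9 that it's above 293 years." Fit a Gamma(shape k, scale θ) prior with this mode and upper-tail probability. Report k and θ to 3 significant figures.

k ≈ 10.7, θ ≈ 19.4

Gamma(k,θ) with k>1 has mode (k−1)θ, so θ = 189/(k−1).
Need P(X < 293) = 0.9 with θ tied to k this way. Start at k = 2, θ = 189: P(X<293) ≈ 0.459.
Too low — raise k to concentrate. Iterating converges to k ≈ 10.7.
Then θ = 189/(10.7−1) ≈ 19.4.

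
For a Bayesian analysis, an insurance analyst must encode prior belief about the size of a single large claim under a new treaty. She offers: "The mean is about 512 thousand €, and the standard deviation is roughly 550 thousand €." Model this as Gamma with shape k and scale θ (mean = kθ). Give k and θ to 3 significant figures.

For Gamma(k, scale θ): mean = kθ, variance = kθ², so CV = 1/√k.
CV = SD/mean = 550/512 = 1.074, hence k = 1/CV² = 0.867.
Then θ = mean/k = 512/0.867 = 591.

k ≈ 0.867, θ ≈ 591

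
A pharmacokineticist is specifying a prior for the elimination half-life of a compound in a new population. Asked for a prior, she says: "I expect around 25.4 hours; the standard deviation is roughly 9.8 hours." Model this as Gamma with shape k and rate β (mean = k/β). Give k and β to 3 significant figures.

k ≈ 6.72, β ≈ 0.264

For Gamma(k, rate β): mean = k/β, variance = k/β², so CV = 1/√k.
CV = SD/mean = 9.8/25.4 = 0.3858, hence k = 1/CV² = 6.72.
Then β = k/mean = 6.72/25.4 = 0.264.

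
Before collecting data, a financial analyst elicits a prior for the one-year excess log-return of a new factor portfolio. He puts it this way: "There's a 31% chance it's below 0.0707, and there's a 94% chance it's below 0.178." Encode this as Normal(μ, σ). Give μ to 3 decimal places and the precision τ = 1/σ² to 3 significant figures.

The p-quantile of Normal(μ,σ) is μ + z_p·σ, with z_{0.31} = -0.4959 and z_{0.94} = 1.555.
Eliminate σ: μ = (z₂·x₁ − z₁·x₂)/(z₂ − z₁) = (1.555·0.0707 − (-0.4959)·0.178)/2.051 = 0.097.
Then σ = (x₂ − x₁)/(z₂ − z₁) = (0.178 − 0.0707)/2.051 = 0.052.
Precision τ = 1/σ² = 1/0.05233² = 365.

μ = 0.097, τ = 365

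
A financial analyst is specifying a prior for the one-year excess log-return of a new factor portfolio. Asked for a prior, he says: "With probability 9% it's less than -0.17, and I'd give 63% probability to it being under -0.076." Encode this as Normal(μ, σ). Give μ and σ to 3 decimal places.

For Normal(μ,σ), the p-quantile is μ + z_p·σ. Here z_{0.09} = -1.341, z_{0.63} = 0.3319.
So -0.17 = μ − 1.341σ and -0.076 = μ + 0.3319σ.
Subtracting: σ = (-0.076 − -0.17)/(0.3319 − (-1.341)) = 0.056.
Then μ = -0.17 − (-1.341)·0.056 = -0.095.

μ = -0.095, σ = 0.056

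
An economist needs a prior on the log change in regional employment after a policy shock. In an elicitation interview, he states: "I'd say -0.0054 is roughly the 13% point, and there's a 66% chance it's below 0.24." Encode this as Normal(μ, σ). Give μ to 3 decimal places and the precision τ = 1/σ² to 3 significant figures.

μ = 0.174, τ = 39.3

The p-quantile of Normal(μ,σ) is μ + z_p·σ, with z_{0.13} = -1.126 and z_{0.66} = 0.4125.
Eliminate σ: μ = (z₂·x₁ − z₁·x₂)/(z₂ − z₁) = (0.4125·-0.0054 − (-1.126)·0.24)/1.539 = 0.174.
Then σ = (x₂ − x₁)/(z₂ − z₁) = (0.24 − -0.0054)/1.539 = 0.159.
Precision τ = 1/σ² = 1/0.1595² = 39.3.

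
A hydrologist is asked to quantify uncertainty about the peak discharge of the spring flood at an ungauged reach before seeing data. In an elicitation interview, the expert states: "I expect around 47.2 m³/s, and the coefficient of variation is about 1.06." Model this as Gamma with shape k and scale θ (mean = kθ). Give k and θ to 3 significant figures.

k ≈ 0.89, θ ≈ 53

For Gamma(k, scale θ): mean = kθ, variance = kθ², so CV = 1/√k.
CV = 1.06, hence k = 1/CV² = 0.89.
Then θ = mean/k = 47.2/0.89 = 53.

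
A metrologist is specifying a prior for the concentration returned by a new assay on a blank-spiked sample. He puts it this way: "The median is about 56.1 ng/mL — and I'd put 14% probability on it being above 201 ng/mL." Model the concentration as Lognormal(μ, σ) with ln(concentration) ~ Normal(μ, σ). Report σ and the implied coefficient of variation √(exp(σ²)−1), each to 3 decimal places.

σ ≈ 1.181, CV ≈ 1.743

If T ~ Lognormal(μ,σ) then ln T ~ Normal(μ,σ), so the p-quantile of ln T is μ + z_p·σ.
ln(56.1) = 4.027 and ln(201) = 5.303; z_{0.5} = 0, z_{0.86} = 1.08.
σ = (5.303 − 4.027)/(1.08 − (0)) = 1.181.
μ = 4.027 − (0)·1.181 = 4.027.
CV = √(exp(σ²)−1) = √(exp(1.3954)−1) = 1.743.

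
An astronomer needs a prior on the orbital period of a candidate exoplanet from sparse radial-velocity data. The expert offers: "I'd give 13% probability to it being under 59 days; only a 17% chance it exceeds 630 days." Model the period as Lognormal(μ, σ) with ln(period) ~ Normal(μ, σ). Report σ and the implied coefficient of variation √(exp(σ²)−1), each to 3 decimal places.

σ ≈ 1.138, CV ≈ 1.629

If T ~ Lognormal(μ,σ) then ln T ~ Normal(μ,σ), so the p-quantile of ln T is μ + z_p·σ.
ln(59) = 4.078 and ln(630) = 6.446; z_{0.13} = -1.126, z_{0.83} = 0.9542.
σ = (6.446 − 4.078)/(0.9542 − (-1.126)) = 1.138.
μ = 4.078 − (-1.126)·1.138 = 5.360.
CV = √(exp(σ²)−1) = √(exp(1.2956)−1) = 1.629.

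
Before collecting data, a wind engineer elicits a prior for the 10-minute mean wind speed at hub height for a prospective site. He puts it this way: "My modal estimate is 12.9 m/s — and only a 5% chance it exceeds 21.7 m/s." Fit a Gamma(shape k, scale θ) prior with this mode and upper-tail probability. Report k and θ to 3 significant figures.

Gamma(k,θ) with k>1 has mode (k−1)θ, so θ = 12.9/(k−1).
Need P(X < 21.7) = 0.95 with θ tied to k this way. Start at k = 2, θ = 12.9: P(X<21.7) ≈ 0.501.
Too low — raise k to concentrate. Iterating converges to k ≈ 11.3.
Then θ = 12.9/(11.3−1) ≈ 1.25.

k ≈ 11.3, θ ≈ 1.25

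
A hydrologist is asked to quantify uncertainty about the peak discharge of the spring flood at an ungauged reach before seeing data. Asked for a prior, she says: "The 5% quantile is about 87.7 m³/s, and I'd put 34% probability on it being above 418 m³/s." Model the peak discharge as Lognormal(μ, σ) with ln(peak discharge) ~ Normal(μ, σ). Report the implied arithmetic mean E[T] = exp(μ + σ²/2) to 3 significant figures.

E[T] ≈ 408 m³/s

If T ~ Lognormal(μ,σ) then ln T ~ Normal(μ,σ), so the p-quantile of ln T is μ + z_p·σ.
ln(87.7) = 4.474 and ln(418) = 6.035; z_{0.05} = -1.645, z_{0.66} = 0.4125.
σ = (6.035 − 4.474)/(0.4125 − (-1.645)) = 0.759.
μ = 4.474 − (-1.645)·0.759 = 5.722.
E[T] = exp(μ + σ²/2) = exp(5.722 + 0.2881) = 408 m³/s.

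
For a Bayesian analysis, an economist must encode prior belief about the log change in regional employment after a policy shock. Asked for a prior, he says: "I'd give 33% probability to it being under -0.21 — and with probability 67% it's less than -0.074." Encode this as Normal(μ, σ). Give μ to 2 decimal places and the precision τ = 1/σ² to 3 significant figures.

For Normal(μ,σ), the p-quantile is μ + z_p·σ. Here z_{0.33} = -0.4399, z_{0.67} = 0.4399.
So -0.21 = μ − 0.4399σ and -0.074 = μ + 0.4399σ.
Subtracting: σ = (-0.074 − -0.21)/(0.4399 − (-0.4399)) = 0.15.
Then μ = -0.21 − (-0.4399)·0.15 = -0.14.
Precision τ = 1/σ² = 1/0.1546² = 41.9.

μ = -0.14, τ = 41.9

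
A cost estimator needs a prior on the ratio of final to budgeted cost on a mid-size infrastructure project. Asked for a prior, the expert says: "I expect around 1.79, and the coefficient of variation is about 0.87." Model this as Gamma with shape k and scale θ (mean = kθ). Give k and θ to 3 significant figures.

k ≈ 1.32, θ ≈ 1.35

For Gamma(k, scale θ): mean = kθ, variance = kθ², so CV = 1/√k.
CV = 0.87, hence k = 1/CV² = 1.32.
Then θ = mean/k = 1.79/1.32 = 1.35.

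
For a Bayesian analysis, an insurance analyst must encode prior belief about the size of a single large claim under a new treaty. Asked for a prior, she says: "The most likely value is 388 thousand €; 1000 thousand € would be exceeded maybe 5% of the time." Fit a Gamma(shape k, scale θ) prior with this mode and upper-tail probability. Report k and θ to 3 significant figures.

k ≈ 4.02, θ ≈ 129

Gamma(k,θ) with k>1 has mode (k−1)θ, so θ = 388/(k−1).
Need P(X < 1000) = 0.95 with θ tied to k this way. Start at k = 2, θ = 388: P(X<1000) ≈ 0.728.
Too low — raise k to concentrate. Iterating converges to k ≈ 4.02.
Then θ = 388/(4.02−1) ≈ 129.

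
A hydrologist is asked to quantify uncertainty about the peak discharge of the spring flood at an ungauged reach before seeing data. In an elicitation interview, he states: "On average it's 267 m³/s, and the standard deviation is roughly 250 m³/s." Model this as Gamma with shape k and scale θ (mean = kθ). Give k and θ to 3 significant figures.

k ≈ 1.14, θ ≈ 234

For Gamma(k, scale θ): mean = kθ, variance = kθ², so CV = 1/√k.
CV = SD/mean = 250/267 = 0.9363, hence k = 1/CV² = 1.14.
Then θ = mean/k = 267/1.14 = 234.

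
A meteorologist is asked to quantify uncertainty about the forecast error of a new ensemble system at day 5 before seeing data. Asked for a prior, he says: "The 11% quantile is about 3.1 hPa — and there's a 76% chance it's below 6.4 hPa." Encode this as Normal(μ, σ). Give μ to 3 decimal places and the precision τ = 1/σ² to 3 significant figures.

μ = 5.194, τ = 0.343

For Normal(μ,σ), the p-quantile is μ + z_p·σ. Here z_{0.11} = -1.227, z_{0.76} = 0.7063.
So 3.1 = μ − 1.227σ and 6.4 = μ + 0.7063σ.
Subtracting: σ = (6.4 − 3.1)/(0.7063 − (-1.227)) = 1.707.
Then μ = 3.1 − (-1.227)·1.707 = 5.194.
Precision τ = 1/σ² = 1/1.707² = 0.343.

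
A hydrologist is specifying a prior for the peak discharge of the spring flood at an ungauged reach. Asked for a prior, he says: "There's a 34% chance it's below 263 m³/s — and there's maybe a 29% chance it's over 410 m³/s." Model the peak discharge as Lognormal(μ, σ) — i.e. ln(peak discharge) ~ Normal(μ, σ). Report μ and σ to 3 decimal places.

If T ~ Lognormal(μ,σ) then ln T ~ Normal(μ,σ), so the p-quantile of ln T is μ + z_p·σ.
ln(263) = 5.572 and ln(410) = 6.016; z_{0.34} = -0.4125, z_{0.71} = 0.5534.
σ = (6.016 − 5.572)/(0.5534 − (-0.4125)) = 0.460.
μ = 5.572 − (-0.4125)·0.460 = 5.762.

μ ≈ 5.762, σ ≈ 0.460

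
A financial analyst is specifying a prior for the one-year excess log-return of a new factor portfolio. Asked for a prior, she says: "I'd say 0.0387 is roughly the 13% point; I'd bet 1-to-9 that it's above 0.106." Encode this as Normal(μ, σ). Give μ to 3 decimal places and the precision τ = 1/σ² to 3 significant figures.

μ = 0.070, τ = 1280

The p-quantile of Normal(μ,σ) is μ + z_p·σ, with z_{0.13} = -1.126 and z_{0.9} = 1.282.
Eliminate σ: μ = (z₂·x₁ − z₁·x₂)/(z₂ − z₁) = (1.282·0.0387 − (-1.126)·0.106)/2.408 = 0.070.
Then σ = (x₂ − x₁)/(z₂ − z₁) = (0.106 − 0.0387)/2.408 = 0.028.
Precision τ = 1/σ² = 1/0.02795² = 1280.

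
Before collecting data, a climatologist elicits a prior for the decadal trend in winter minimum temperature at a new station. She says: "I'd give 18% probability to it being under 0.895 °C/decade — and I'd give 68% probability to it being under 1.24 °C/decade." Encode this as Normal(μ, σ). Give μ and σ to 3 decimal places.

μ = 1.123, σ = 0.249

The p-quantile of Normal(μ,σ) is μ + z_p·σ, with z_{0.18} = -0.9154 and z_{0.68} = 0.4677.
Eliminate σ: μ = (z₂·x₁ − z₁·x₂)/(z₂ − z₁) = (0.4677·0.895 − (-0.9154)·1.24)/1.383 = 1.123.
Then σ = (x₂ − x₁)/(z₂ − z₁) = (1.24 − 0.895)/1.383 = 0.249.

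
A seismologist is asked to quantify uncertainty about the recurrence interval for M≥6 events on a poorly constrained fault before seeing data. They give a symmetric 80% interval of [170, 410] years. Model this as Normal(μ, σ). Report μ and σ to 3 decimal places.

A symmetric 80% interval runs μ ± z·σ with z = 1.282.
Half-width = 120, so σ = 120/1.282 = 93.636.
μ is the interval midpoint, 290.000.

μ = 290.000, σ = 93.636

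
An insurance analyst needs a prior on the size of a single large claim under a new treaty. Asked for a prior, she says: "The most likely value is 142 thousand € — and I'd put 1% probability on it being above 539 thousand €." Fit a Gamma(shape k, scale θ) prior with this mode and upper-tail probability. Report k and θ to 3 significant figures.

k ≈ 3.38, θ ≈ 59.6

Gamma(k,θ) with k>1 has mode (k−1)θ, so θ = 142/(k−1).
Need P(X < 539) = 0.99 with θ tied to k this way. Start at k = 2, θ = 142: P(X<539) ≈ 0.892.
Too low — raise k to concentrate. Iterating converges to k ≈ 3.38.
Then θ = 142/(3.38−1) ≈ 59.6.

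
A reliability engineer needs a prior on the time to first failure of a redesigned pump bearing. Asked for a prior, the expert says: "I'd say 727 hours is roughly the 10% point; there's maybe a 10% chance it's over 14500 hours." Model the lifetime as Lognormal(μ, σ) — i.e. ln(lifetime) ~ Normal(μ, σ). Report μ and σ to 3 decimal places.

μ ≈ 8.085, σ ≈ 1.168

If T ~ Lognormal(μ,σ) then ln T ~ Normal(μ,σ), so the p-quantile of ln T is μ + z_p·σ.
ln(727) = 6.589 and ln(14500) = 9.582; z_{0.1} = -1.282, z_{0.9} = 1.282.
σ = (9.582 − 6.589)/(1.282 − (-1.282)) = 1.168.
μ = 6.589 − (-1.282)·1.168 = 8.085.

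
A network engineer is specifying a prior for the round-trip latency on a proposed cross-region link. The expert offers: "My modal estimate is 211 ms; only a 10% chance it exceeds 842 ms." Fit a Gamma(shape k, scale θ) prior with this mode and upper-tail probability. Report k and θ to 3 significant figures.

Gamma(k,θ) with k>1 has mode (k−1)θ, so θ = 211/(k−1).
Need P(X < 842) = 0.9 with θ tied to k this way. Start at k = 2, θ = 211: P(X<842) ≈ 0.908.
Too high — lower k to spread out. Iterating converges to k ≈ 1.96.
Then θ = 211/(1.96−1) ≈ 220.

k ≈ 1.96, θ ≈ 220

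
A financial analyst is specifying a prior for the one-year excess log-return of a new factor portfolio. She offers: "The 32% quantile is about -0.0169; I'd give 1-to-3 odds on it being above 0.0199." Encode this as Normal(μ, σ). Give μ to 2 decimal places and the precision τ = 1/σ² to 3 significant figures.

μ = -0.00, τ = 963

For Normal(μ,σ), the p-quantile is μ + z_p·σ. Here z_{0.32} = -0.4677, z_{0.75} = 0.6745.
So -0.0169 = μ − 0.4677σ and 0.0199 = μ + 0.6745σ.
Subtracting: σ = (0.0199 − -0.0169)/(0.6745 − (-0.4677)) = 0.03.
Then μ = -0.0169 − (-0.4677)·0.03 = -0.00.
Precision τ = 1/σ² = 1/0.03222² = 963.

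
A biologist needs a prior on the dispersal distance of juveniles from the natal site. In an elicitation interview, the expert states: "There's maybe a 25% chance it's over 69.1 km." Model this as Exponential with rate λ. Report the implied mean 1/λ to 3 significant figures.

mean ≈ 49.8 km

P(T > 69.1) = e^(−λ·69.1) = 0.25, so λ = −ln(0.25)/69.1 = 0.0201.
Mean = 1/λ = 49.8 km.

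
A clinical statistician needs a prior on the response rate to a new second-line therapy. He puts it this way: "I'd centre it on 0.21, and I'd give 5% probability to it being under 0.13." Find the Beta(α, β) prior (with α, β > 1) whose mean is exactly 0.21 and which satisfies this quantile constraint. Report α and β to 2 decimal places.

α ≈ 12.60, β ≈ 47.40

With mean 0.21 fixed, write α = 0.21s, β = 0.79s where s = α+β.
Need P(θ < 0.13) = 0.05 under Beta(0.21s, 0.79s). Normal approximation: (q−m)/√(m(1−m)/s) ≈ z_{0.05} = -1.64, so s ≈ 0.21·0.79·(-1.64)²/(0.13−0.21)² = 70.1.
At s = 70.1: P(θ<0.13) ≈ 0.037. Adjusting to match 0.05 gives s ≈ 59.99.
So α = 0.21·59.99 ≈ 12.60, β = 0.79·59.99 ≈ 47.40.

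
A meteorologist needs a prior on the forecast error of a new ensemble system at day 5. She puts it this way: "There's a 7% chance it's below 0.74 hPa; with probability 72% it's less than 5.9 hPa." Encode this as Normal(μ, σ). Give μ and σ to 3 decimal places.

μ = 4.439, σ = 2.507

For Normal(μ,σ), the p-quantile is μ + z_p·σ. Here z_{0.07} = -1.476, z_{0.72} = 0.5828.
So 0.74 = μ − 1.476σ and 5.9 = μ + 0.5828σ.
Subtracting: σ = (5.9 − 0.74)/(0.5828 − (-1.476)) = 2.507.
Then μ = 0.74 − (-1.476)·2.507 = 4.439.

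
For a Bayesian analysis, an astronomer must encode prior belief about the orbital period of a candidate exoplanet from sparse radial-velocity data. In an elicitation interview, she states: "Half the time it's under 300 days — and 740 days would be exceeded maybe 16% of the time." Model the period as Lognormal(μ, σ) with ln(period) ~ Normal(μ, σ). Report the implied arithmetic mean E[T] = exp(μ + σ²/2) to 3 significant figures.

E[T] ≈ 453 days

If T ~ Lognormal(μ,σ) then ln T ~ Normal(μ,σ), so the p-quantile of ln T is μ + z_p·σ.
ln(300) = 5.704 and ln(740) = 6.607; z_{0.5} = 0, z_{0.84} = 0.9945.
σ = (6.607 − 5.704)/(0.9945 − (0)) = 0.908.
μ = 5.704 − (0)·0.908 = 5.704.
E[T] = exp(μ + σ²/2) = exp(5.704 + 0.4121) = 453 days.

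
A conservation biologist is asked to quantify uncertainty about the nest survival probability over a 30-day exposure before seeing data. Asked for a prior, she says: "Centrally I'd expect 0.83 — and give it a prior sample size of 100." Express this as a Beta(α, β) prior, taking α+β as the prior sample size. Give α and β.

α = 83, β = 17

Under the effective-sample-size interpretation, Beta(α, β) has prior mean α/(α+β) and prior sample size α+β.
So α+β = 100 and α/(α+β) = 0.83, giving α = 0.83·100 = 83 and β = 100 − 83 = 17.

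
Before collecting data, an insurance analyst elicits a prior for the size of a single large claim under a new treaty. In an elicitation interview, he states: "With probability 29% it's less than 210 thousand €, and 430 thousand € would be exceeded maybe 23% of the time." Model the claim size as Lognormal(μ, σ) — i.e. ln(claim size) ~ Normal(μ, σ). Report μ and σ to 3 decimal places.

μ ≈ 5.654, σ ≈ 0.555

If T ~ Lognormal(μ,σ) then ln T ~ Normal(μ,σ), so the p-quantile of ln T is μ + z_p·σ.
ln(210) = 5.347 and ln(430) = 6.064; z_{0.29} = -0.5534, z_{0.77} = 0.7388.
σ = (6.064 − 5.347)/(0.7388 − (-0.5534)) = 0.555.
μ = 5.347 − (-0.5534)·0.555 = 5.654.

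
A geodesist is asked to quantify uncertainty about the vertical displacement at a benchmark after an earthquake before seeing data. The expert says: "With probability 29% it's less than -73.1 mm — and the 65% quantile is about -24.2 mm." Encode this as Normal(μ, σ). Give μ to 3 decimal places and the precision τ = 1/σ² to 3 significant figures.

The p-quantile of Normal(μ,σ) is μ + z_p·σ, with z_{0.29} = -0.5534 and z_{0.65} = 0.3853.
Eliminate σ: μ = (z₂·x₁ − z₁·x₂)/(z₂ − z₁) = (0.3853·-73.1 − (-0.5534)·-24.2)/0.9387 = -44.273.
Then σ = (x₂ − x₁)/(z₂ − z₁) = (-24.2 − -73.1)/0.9387 = 52.093.
Precision τ = 1/σ² = 1/52.09² = 0.000369.

μ = -44.273, τ = 0.000369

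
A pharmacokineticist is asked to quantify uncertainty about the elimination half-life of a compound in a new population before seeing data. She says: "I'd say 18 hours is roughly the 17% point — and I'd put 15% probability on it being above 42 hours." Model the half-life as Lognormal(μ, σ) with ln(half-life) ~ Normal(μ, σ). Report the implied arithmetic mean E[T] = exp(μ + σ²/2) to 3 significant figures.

If T ~ Lognormal(μ,σ) then ln T ~ Normal(μ,σ), so the p-quantile of ln T is μ + z_p·σ.
ln(18) = 2.89 and ln(42) = 3.738; z_{0.17} = -0.9542, z_{0.85} = 1.036.
σ = (3.738 − 2.89)/(1.036 − (-0.9542)) = 0.426.
μ = 2.89 − (-0.9542)·0.426 = 3.297.
E[T] = exp(μ + σ²/2) = exp(3.297 + 0.0906) = 29.6 hours.

E[T] ≈ 29.6 hours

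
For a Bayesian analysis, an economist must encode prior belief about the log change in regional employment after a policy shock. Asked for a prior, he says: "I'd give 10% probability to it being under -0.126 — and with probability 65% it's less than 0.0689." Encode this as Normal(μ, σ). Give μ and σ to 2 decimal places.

μ = 0.02, σ = 0.12

The p-quantile of Normal(μ,σ) is μ + z_p·σ, with z_{0.1} = -1.282 and z_{0.65} = 0.3853.
Eliminate σ: μ = (z₂·x₁ − z₁·x₂)/(z₂ − z₁) = (0.3853·-0.126 − (-1.282)·0.0689)/1.667 = 0.02.
Then σ = (x₂ − x₁)/(z₂ − z₁) = (0.0689 − -0.126)/1.667 = 0.12.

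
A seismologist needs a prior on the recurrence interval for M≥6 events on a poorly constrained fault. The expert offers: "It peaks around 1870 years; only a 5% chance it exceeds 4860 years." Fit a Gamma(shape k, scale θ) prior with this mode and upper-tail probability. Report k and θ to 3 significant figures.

Gamma(k,θ) with k>1 has mode (k−1)θ, so θ = 1870/(k−1).
Need P(X < 4860) = 0.95 with θ tied to k this way. Start at k = 2, θ = 1870: P(X<4860) ≈ 0.732.
Too low — raise k to concentrate. Iterating converges to k ≈ 3.96.
Then θ = 1870/(3.96−1) ≈ 631.

k ≈ 3.96, θ ≈ 631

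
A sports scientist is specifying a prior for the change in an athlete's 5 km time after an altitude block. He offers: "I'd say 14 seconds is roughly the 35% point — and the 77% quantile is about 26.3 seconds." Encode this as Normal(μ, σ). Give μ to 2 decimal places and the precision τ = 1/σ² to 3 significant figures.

For Normal(μ,σ), the p-quantile is μ + z_p·σ. Here z_{0.35} = -0.3853, z_{0.77} = 0.7388.
So 14 = μ − 0.3853σ and 26.3 = μ + 0.7388σ.
Subtracting: σ = (26.3 − 14)/(0.7388 − (-0.3853)) = 10.94.
Then μ = 14 − (-0.3853)·10.94 = 18.22.
Precision τ = 1/σ² = 1/10.94² = 0.00835.

μ = 18.22, τ = 0.00835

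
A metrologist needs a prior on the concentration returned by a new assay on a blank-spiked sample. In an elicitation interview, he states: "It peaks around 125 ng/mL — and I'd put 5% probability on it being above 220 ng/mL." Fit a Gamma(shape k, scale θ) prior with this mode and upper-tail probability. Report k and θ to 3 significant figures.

k ≈ 9.73, θ ≈ 14.3

Gamma(k,θ) with k>1 has mode (k−1)θ, so θ = 125/(k−1).
Need P(X < 220) = 0.95 with θ tied to k this way. Start at k = 2, θ = 125: P(X<220) ≈ 0.525.
Too low — raise k to concentrate. Iterating converges to k ≈ 9.73.
Then θ = 125/(9.73−1) ≈ 14.3.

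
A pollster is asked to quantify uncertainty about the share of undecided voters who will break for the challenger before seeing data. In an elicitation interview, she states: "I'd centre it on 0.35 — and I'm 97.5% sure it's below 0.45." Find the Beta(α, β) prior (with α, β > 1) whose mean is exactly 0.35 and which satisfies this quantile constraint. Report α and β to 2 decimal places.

α ≈ 32.05, β ≈ 59.52

With mean 0.35 fixed, write α = 0.35s, β = 0.65s where s = α+β.
Need P(θ < 0.45) = 0.975 under Beta(0.35s, 0.65s). Normal approximation: (q−m)/√(m(1−m)/s) ≈ z_{0.975} = 1.96, so s ≈ 0.35·0.65·(1.96)²/(0.45−0.35)² = 87.4.
At s = 87.4: P(θ<0.45) ≈ 0.972. Adjusting to match 0.975 gives s ≈ 91.57.
So α = 0.35·91.57 ≈ 32.05, β = 0.65·91.57 ≈ 59.52.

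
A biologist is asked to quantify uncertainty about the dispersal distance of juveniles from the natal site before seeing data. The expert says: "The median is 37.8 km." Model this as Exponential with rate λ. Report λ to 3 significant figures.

λ ≈ 0.0183

Exponential median = ln 2 / λ, so λ = ln 2 / 37.8 = 0.0183.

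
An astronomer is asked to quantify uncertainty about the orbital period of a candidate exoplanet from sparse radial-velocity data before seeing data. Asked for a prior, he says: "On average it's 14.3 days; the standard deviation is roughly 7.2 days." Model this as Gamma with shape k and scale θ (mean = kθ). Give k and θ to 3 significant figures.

k ≈ 3.94, θ ≈ 3.63

For Gamma(k, scale θ): mean = kθ, variance = kθ², so CV = 1/√k.
CV = SD/mean = 7.2/14.3 = 0.5035, hence k = 1/CV² = 3.94.
Then θ = mean/k = 14.3/3.94 = 3.63.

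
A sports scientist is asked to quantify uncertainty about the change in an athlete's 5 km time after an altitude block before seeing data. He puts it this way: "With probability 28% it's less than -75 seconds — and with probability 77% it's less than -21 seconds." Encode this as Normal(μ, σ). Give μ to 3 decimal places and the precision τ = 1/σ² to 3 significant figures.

The p-quantile of Normal(μ,σ) is μ + z_p·σ, with z_{0.28} = -0.5828 and z_{0.77} = 0.7388.
Eliminate σ: μ = (z₂·x₁ − z₁·x₂)/(z₂ − z₁) = (0.7388·-75 − (-0.5828)·-21)/1.322 = -51.187.
Then σ = (x₂ − x₁)/(z₂ − z₁) = (-21 − -75)/1.322 = 40.857.
Precision τ = 1/σ² = 1/40.86² = 0.000599.

μ = -51.187, τ = 0.000599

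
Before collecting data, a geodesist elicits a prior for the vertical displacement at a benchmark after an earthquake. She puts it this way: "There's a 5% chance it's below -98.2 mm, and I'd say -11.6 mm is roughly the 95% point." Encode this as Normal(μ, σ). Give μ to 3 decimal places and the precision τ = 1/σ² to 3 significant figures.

μ = -54.900, τ = 0.00144

For Normal(μ,σ), the p-quantile is μ + z_p·σ. Here z_{0.05} = -1.645, z_{0.95} = 1.645.
So -98.2 = μ − 1.645σ and -11.6 = μ + 1.645σ.
Subtracting: σ = (-11.6 − -98.2)/(1.645 − (-1.645)) = 26.325.
Then μ = -98.2 − (-1.645)·26.325 = -54.900.
Precision τ = 1/σ² = 1/26.32² = 0.00144.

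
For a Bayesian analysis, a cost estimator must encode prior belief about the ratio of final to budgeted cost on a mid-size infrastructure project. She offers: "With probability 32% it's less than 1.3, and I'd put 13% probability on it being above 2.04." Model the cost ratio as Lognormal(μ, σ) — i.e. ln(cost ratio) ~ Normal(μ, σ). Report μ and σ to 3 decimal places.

If T ~ Lognormal(μ,σ) then ln T ~ Normal(μ,σ), so the p-quantile of ln T is μ + z_p·σ.
ln(1.3) = 0.2624 and ln(2.04) = 0.7129; z_{0.32} = -0.4677, z_{0.87} = 1.126.
σ = (0.7129 − 0.2624)/(1.126 − (-0.4677)) = 0.283.
μ = 0.2624 − (-0.4677)·0.283 = 0.395.

μ ≈ 0.395, σ ≈ 0.283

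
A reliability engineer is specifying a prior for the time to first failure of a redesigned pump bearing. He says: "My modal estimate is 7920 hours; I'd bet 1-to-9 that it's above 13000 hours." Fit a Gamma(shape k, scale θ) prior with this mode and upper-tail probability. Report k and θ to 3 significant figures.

k ≈ 8.68, θ ≈ 1030

Gamma(k,θ) with k>1 has mode (k−1)θ, so θ = 7920/(k−1).
Need P(X < 13000) = 0.9 with θ tied to k this way. Start at k = 2, θ = 7920: P(X<13000) ≈ 0.488.
Too low — raise k to concentrate. Iterating converges to k ≈ 8.68.
Then θ = 7920/(8.68−1) ≈ 1030.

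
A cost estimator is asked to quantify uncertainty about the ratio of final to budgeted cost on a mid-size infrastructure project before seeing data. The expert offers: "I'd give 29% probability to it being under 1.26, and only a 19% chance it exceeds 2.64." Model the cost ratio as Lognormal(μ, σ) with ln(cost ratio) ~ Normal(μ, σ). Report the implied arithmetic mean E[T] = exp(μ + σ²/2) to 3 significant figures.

If T ~ Lognormal(μ,σ) then ln T ~ Normal(μ,σ), so the p-quantile of ln T is μ + z_p·σ.
ln(1.26) = 0.2311 and ln(2.64) = 0.9708; z_{0.29} = -0.5534, z_{0.81} = 0.8779.
σ = (0.9708 − 0.2311)/(0.8779 − (-0.5534)) = 0.517.
μ = 0.2311 − (-0.5534)·0.517 = 0.517.
E[T] = exp(μ + σ²/2) = exp(0.517 + 0.1335) = 1.92.

E[T] ≈ 1.92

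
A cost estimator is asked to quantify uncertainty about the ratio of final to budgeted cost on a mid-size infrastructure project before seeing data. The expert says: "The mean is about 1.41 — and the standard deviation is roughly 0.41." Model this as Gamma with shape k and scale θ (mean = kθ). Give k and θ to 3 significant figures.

For Gamma(k, scale θ): mean = kθ, variance = kθ², so CV = 1/√k.
CV = SD/mean = 0.41/1.41 = 0.2908, hence k = 1/CV² = 11.8.
Then θ = mean/k = 1.41/11.8 = 0.119.

k ≈ 11.8, θ ≈ 0.119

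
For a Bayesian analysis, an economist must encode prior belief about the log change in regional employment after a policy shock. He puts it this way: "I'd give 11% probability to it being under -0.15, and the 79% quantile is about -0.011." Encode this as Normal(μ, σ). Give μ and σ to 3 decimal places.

μ = -0.066, σ = 0.068

For Normal(μ,σ), the p-quantile is μ + z_p·σ. Here z_{0.11} = -1.227, z_{0.79} = 0.8064.
So -0.15 = μ − 1.227σ and -0.011 = μ + 0.8064σ.
Subtracting: σ = (-0.011 − -0.15)/(0.8064 − (-1.227)) = 0.068.
Then μ = -0.15 − (-1.227)·0.068 = -0.066.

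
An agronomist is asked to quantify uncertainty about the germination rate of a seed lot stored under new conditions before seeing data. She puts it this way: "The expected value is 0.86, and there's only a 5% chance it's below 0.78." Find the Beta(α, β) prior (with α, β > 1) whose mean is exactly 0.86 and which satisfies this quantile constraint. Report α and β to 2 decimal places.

α ≈ 50.86, β ≈ 8.28

With mean 0.86 fixed, write α = 0.86s, β = 0.14s where s = α+β.
Need P(θ < 0.78) = 0.05 under Beta(0.86s, 0.14s). Normal approximation: (q−m)/√(m(1−m)/s) ≈ z_{0.05} = -1.64, so s ≈ 0.86·0.14·(-1.64)²/(0.78−0.86)² = 50.9.
At s = 50.9: P(θ<0.78) ≈ 0.062. Adjusting to match 0.05 gives s ≈ 59.14.
So α = 0.86·59.14 ≈ 50.86, β = 0.14·59.14 ≈ 8.28.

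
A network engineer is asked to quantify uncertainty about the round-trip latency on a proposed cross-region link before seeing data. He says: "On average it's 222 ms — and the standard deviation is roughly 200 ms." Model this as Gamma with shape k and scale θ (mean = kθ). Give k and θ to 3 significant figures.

k ≈ 1.23, θ ≈ 180

For Gamma(k, scale θ): mean = kθ, variance = kθ², so CV = 1/√k.
CV = SD/mean = 200/222 = 0.9009, hence k = 1/CV² = 1.23.
Then θ = mean/k = 222/1.23 = 180.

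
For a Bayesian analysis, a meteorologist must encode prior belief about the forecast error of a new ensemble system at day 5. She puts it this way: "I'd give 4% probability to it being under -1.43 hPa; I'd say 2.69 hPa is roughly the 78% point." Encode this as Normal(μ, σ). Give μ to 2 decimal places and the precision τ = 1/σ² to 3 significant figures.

The p-quantile of Normal(μ,σ) is μ + z_p·σ, with z_{0.04} = -1.751 and z_{0.78} = 0.7722.
Eliminate σ: μ = (z₂·x₁ − z₁·x₂)/(z₂ − z₁) = (0.7722·-1.43 − (-1.751)·2.69)/2.523 = 1.43.
Then σ = (x₂ − x₁)/(z₂ − z₁) = (2.69 − -1.43)/2.523 = 1.63.
Precision τ = 1/σ² = 1/1.633² = 0.375.

μ = 1.43, τ = 0.375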